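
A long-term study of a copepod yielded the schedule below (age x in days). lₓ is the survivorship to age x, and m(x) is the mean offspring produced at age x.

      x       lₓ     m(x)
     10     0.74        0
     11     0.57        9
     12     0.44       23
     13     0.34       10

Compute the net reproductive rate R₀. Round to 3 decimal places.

R₀ = Σ lₓ m(x):
  age 10: 0.74 × 0 = 0.0000
  age 11: 0.57 × 9 = 5.1300
  age 12: 0.44 × 23 = 10.1200
  age 13: 0.34 × 10 = 3.4000
R₀ = 0.0000 + 5.1300 + 10.1200 + 3.4000 = 18.6500

18.650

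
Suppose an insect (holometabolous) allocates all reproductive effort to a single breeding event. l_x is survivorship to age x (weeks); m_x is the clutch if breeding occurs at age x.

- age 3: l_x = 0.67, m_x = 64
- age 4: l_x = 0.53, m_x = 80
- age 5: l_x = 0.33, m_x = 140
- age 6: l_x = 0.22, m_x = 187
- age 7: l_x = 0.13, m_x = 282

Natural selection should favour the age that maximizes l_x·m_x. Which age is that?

Expected offspring if breeding at age x = l_x × m_x:
  age 3: 0.67 × 64 = 42.880
  age 4: 0.53 × 80 = 42.400
  age 5: 0.33 × 140 = 46.200
  age 6: 0.22 × 187 = 41.140
  age 7: 0.13 × 282 = 36.660
Maximum at age 5 (46.200).

5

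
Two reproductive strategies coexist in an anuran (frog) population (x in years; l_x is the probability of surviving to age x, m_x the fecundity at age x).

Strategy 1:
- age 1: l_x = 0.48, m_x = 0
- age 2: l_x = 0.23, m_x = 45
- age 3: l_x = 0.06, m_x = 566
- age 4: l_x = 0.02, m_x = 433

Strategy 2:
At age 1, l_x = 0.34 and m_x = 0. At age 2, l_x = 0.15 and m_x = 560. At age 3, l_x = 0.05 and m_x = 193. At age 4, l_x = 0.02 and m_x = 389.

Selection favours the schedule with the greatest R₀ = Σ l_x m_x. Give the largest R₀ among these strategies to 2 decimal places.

101.43

Strategy 1: R₀ = 0.48×0 + 0.23×45 + 0.06×566 + 0.02×433 = 52.9700
Strategy 2: R₀ = 0.34×0 + 0.15×560 + 0.05×193 + 0.02×389 = 101.4300
Highest R₀: strategy 2 with 101.4300.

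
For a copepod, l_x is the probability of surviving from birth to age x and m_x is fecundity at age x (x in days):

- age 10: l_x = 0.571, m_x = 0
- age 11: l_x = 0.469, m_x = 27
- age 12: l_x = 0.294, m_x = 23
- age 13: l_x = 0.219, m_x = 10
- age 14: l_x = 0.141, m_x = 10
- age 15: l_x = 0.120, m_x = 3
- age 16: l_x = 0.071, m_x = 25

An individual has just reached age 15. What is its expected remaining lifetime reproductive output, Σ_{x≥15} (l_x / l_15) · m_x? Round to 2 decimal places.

l_15 = 0.120. Conditional survival from age 15 to x is l_x / l_15.
  x=15: (0.120/0.120) × 3 = 3.0000
  x=16: (0.071/0.120) × 25 = 14.7917
Sum = 3.0000 + 14.7917 = 17.7917

17.79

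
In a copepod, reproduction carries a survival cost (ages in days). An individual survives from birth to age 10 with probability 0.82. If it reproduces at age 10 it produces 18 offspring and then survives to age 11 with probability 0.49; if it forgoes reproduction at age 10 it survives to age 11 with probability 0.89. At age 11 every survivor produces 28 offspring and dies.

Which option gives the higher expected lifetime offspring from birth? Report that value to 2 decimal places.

breed at age 10: R₀ = 0.82 × (18 + 0.49 × 28) = 0.82 × 31.7200 = 26.0104
delay to age 11: R₀ = 0.82 × (0.89 × 28) = 0.82 × 24.9200 = 20.4344
Higher: breed at age 10 (26.0104).

26.01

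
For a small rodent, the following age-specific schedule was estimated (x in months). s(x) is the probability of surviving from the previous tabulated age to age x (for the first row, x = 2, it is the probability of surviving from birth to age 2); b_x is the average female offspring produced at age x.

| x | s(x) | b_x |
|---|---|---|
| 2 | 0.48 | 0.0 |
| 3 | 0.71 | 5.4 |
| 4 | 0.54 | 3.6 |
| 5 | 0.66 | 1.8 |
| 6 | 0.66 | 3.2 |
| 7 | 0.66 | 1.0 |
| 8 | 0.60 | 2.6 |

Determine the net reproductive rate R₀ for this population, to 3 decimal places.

Survivorship from birth: l_x = s_2·s_3·…·s_x.
  l_2 = 0.48000
  l_3 = 0.34080
  l_4 = 0.18403
  l_5 = 0.12146
  l_6 = 0.08016
  l_7 = 0.05291
  l_8 = 0.03175
R₀ = Σ l_x b_x:
  age 2: 0.48000 × 0.0 = 0.0000
  age 3: 0.34080 × 5.4 = 1.8403
  age 4: 0.18403 × 3.6 = 0.6625
  age 5: 0.12146 × 1.8 = 0.2186
  age 6: 0.08016 × 3.2 = 0.2565
  age 7: 0.05291 × 1.0 = 0.0529
  age 8: 0.03175 × 2.6 = 0.0825
R₀ = 0.0000 + 1.8403 + 0.6625 + 0.2186 + 0.2565 + 0.0529 + 0.0825 = 3.1134

3.113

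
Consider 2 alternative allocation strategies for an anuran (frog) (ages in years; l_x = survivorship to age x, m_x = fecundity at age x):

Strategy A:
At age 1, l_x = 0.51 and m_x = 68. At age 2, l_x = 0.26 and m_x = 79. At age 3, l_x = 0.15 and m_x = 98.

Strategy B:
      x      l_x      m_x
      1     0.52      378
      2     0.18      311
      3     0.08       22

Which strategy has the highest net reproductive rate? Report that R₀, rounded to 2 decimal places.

254.30

Strategy A: R₀ = 0.51×68 + 0.26×79 + 0.15×98 = 69.9200
Strategy B: R₀ = 0.52×378 + 0.18×311 + 0.08×22 = 254.3000
Highest R₀: strategy B with 254.3000.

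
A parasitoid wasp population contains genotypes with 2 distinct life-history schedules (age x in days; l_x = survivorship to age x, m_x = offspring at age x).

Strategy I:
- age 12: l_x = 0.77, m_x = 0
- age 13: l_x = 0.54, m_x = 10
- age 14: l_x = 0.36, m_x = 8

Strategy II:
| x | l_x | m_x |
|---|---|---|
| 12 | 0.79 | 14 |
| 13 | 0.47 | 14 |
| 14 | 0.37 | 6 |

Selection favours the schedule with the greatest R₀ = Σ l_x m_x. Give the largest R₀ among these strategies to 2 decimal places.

19.86

Strategy I: R₀ = 0.77×0 + 0.54×10 + 0.36×8 = 8.2800
Strategy II: R₀ = 0.79×14 + 0.47×14 + 0.37×6 = 19.8600
Highest R₀: strategy II with 19.8600.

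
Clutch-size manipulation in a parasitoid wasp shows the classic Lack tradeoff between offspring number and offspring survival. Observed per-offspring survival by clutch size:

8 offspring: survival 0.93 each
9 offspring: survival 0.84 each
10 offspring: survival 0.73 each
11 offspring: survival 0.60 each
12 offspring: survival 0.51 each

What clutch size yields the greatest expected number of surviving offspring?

9

Expected surviving offspring = c × s(c):
  c=8: 8 × 0.93 = 7.440
  c=9: 9 × 0.84 = 7.560
  c=10: 10 × 0.73 = 7.300
  c=11: 11 × 0.60 = 6.600
  c=12: 12 × 0.51 = 6.120
Maximum at c = 9 (7.560 surviving offspring).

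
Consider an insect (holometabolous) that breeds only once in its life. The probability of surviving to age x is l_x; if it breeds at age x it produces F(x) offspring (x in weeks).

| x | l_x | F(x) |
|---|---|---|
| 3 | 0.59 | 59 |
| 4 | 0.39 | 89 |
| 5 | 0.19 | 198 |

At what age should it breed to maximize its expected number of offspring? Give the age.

5

Expected offspring if breeding at age x = l_x × F(x):
  age 3: 0.59 × 59 = 34.810
  age 4: 0.39 × 89 = 34.710
  age 5: 0.19 × 198 = 37.620
Maximum at age 5 (37.620).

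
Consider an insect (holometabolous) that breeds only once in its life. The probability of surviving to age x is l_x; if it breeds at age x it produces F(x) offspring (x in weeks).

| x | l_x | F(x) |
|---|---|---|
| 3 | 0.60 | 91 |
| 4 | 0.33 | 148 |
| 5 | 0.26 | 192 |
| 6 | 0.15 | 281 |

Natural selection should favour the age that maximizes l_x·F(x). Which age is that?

Expected offspring if breeding at age x = l_x × F(x):
  age 3: 0.60 × 91 = 54.600
  age 4: 0.33 × 148 = 48.840
  age 5: 0.26 × 192 = 49.920
  age 6: 0.15 × 281 = 42.150
Maximum at age 3 (54.600).

3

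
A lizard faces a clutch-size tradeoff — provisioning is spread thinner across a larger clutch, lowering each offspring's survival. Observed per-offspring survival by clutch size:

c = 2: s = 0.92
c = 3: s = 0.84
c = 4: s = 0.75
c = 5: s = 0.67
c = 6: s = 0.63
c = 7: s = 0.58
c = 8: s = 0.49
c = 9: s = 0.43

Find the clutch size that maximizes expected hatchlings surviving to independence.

Expected hatchlings surviving to independence = c × s(c):
  c=2: 2 × 0.92 = 1.840
  c=3: 3 × 0.84 = 2.520
  c=4: 4 × 0.75 = 3.000
  c=5: 5 × 0.67 = 3.350
  c=6: 6 × 0.63 = 3.780
  c=7: 7 × 0.58 = 4.060
  c=8: 8 × 0.49 = 3.920
  c=9: 9 × 0.43 = 3.870
Maximum at c = 7 (4.060 hatchlings surviving to independence).

7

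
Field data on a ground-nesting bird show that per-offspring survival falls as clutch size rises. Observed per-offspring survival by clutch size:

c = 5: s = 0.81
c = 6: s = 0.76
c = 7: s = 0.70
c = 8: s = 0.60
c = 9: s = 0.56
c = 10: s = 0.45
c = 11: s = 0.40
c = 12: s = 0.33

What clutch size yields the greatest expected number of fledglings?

Expected fledglings = c × s(c):
  c=5: 5 × 0.81 = 4.050
  c=6: 6 × 0.76 = 4.560
  c=7: 7 × 0.70 = 4.900
  c=8: 8 × 0.60 = 4.800
  c=9: 9 × 0.56 = 5.040
  c=10: 10 × 0.45 = 4.500
  c=11: 11 × 0.40 = 4.400
  c=12: 12 × 0.33 = 3.960
Maximum at c = 9 (5.040 fledglings).

9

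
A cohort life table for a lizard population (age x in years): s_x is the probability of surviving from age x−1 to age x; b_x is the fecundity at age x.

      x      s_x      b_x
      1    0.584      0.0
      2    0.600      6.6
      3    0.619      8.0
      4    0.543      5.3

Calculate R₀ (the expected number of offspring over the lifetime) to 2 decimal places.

4.67

Survivorship from birth: l_x = s_1·s_2·…·s_x.
  l_1 = 0.58400
  l_2 = 0.35040
  l_3 = 0.21690
  l_4 = 0.11778
R₀ = Σ l_x b_x:
  age 1: 0.58400 × 0.0 = 0.0000
  age 2: 0.35040 × 6.6 = 2.3126
  age 3: 0.21690 × 8.0 = 1.7352
  age 4: 0.11778 × 5.3 = 0.6242
R₀ = 0.0000 + 2.3126 + 1.7352 + 0.6242 = 4.6721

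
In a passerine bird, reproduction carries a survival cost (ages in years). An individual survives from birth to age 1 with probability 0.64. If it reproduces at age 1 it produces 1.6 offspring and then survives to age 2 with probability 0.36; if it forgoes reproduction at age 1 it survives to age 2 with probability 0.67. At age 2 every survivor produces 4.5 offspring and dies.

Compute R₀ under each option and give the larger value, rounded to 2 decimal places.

2.06

breed at age 1: R₀ = 0.64 × (1.6 + 0.36 × 4.5) = 0.64 × 3.2200 = 2.0608
delay to age 2: R₀ = 0.64 × (0.67 × 4.5) = 0.64 × 3.0150 = 1.9296
Higher: breed at age 1 (2.0608).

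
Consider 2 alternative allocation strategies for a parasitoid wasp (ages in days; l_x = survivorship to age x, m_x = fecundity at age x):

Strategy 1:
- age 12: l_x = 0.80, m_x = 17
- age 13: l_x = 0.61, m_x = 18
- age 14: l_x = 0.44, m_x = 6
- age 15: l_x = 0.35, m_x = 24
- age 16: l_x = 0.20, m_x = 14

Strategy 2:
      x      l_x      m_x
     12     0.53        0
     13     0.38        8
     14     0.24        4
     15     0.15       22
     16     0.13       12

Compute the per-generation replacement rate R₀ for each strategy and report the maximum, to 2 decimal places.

Strategy 1: R₀ = 0.80×17 + 0.61×18 + 0.44×6 + 0.35×24 + 0.20×14 = 38.4200
Strategy 2: R₀ = 0.53×0 + 0.38×8 + 0.24×4 + 0.15×22 + 0.13×12 = 8.8600
Highest R₀: strategy 1 with 38.4200.

38.42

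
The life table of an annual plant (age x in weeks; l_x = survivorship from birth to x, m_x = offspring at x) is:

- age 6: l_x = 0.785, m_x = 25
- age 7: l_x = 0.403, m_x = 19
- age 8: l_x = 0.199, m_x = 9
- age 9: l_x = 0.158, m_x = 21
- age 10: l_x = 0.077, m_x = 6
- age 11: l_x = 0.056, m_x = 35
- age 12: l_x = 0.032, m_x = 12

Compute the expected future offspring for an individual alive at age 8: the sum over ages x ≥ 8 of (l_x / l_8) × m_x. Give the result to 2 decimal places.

39.77

l_8 = 0.199. Conditional survival from age 8 to x is l_x / l_8.
  x=8: (0.199/0.199) × 9 = 9.0000
  x=9: (0.158/0.199) × 21 = 16.6734
  x=10: (0.077/0.199) × 6 = 2.3216
  x=11: (0.056/0.199) × 35 = 9.8492
  x=12: (0.032/0.199) × 12 = 1.9296
Sum = 9.0000 + 16.6734 + 2.3216 + 9.8492 + 1.9296 = 39.7739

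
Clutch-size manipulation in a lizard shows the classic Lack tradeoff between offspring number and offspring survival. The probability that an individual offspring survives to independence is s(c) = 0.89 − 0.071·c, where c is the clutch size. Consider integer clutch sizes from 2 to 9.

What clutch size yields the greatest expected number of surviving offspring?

Expected surviving offspring = c × s(c):
  c=2: 2 × 0.748 = 1.496
  c=3: 3 × 0.677 = 2.031
  c=4: 4 × 0.606 = 2.424
  c=5: 5 × 0.535 = 2.675
  c=6: 6 × 0.464 = 2.784
  c=7: 7 × 0.393 = 2.751
  c=8: 8 × 0.322 = 2.576
  c=9: 9 × 0.251 = 2.259
Maximum at c = 6 (2.784 surviving offspring).

6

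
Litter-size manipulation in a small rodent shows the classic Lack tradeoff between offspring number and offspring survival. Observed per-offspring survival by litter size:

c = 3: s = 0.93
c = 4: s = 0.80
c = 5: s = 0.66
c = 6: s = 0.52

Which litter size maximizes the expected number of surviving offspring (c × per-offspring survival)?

5

Expected surviving offspring = c × s(c):
  c=3: 3 × 0.93 = 2.790
  c=4: 4 × 0.80 = 3.200
  c=5: 5 × 0.66 = 3.300
  c=6: 6 × 0.52 = 3.120
Maximum at c = 5 (3.300 surviving offspring).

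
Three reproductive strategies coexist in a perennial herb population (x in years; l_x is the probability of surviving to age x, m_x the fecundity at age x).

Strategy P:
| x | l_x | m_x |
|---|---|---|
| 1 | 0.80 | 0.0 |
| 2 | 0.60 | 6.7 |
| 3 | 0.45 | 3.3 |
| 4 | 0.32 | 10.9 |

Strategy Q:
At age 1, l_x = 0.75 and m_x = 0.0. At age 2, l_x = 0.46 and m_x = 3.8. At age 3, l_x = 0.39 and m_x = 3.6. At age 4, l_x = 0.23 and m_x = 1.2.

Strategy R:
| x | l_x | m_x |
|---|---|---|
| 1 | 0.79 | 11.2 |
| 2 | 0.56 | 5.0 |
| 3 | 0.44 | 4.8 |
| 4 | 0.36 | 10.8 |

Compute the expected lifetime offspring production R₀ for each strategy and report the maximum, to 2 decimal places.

Strategy P: R₀ = 0.80×0.0 + 0.60×6.7 + 0.45×3.3 + 0.32×10.9 = 8.9930
Strategy Q: R₀ = 0.75×0.0 + 0.46×3.8 + 0.39×3.6 + 0.23×1.2 = 3.4280
Strategy R: R₀ = 0.79×11.2 + 0.56×5.0 + 0.44×4.8 + 0.36×10.8 = 17.6480
Highest R₀: strategy R with 17.6480.

17.65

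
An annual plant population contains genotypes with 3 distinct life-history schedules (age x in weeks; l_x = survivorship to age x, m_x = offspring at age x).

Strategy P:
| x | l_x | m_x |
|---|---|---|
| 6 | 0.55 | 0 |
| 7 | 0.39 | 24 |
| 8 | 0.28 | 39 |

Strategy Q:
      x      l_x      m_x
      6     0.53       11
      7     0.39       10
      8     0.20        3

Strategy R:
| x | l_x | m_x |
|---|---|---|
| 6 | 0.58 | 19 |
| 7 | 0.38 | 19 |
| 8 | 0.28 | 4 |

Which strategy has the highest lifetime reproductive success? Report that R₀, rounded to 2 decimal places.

Strategy P: R₀ = 0.55×0 + 0.39×24 + 0.28×39 = 20.2800
Strategy Q: R₀ = 0.53×11 + 0.39×10 + 0.20×3 = 10.3300
Strategy R: R₀ = 0.58×19 + 0.38×19 + 0.28×4 = 19.3600
Highest R₀: strategy P with 20.2800.

20.28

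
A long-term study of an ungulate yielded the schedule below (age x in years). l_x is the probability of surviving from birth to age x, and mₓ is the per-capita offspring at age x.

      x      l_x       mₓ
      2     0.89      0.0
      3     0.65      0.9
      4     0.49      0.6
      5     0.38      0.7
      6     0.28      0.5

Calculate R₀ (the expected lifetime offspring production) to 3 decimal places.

R₀ = Σ l_x mₓ:
  age 2: 0.89 × 0.0 = 0.0000
  age 3: 0.65 × 0.9 = 0.5850
  age 4: 0.49 × 0.6 = 0.2940
  age 5: 0.38 × 0.7 = 0.2660
  age 6: 0.28 × 0.5 = 0.1400
R₀ = 0.0000 + 0.5850 + 0.2940 + 0.2660 + 0.1400 = 1.2850

1.285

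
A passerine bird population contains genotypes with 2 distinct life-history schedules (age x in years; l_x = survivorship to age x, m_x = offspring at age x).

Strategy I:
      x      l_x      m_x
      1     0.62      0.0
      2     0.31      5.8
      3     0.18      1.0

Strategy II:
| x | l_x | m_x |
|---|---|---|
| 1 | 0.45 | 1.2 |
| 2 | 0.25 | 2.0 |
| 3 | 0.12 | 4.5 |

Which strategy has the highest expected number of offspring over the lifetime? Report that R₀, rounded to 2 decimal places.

Strategy I: R₀ = 0.62×0.0 + 0.31×5.8 + 0.18×1.0 = 1.9780
Strategy II: R₀ = 0.45×1.2 + 0.25×2.0 + 0.12×4.5 = 1.5800
Highest R₀: strategy I with 1.9780.

1.98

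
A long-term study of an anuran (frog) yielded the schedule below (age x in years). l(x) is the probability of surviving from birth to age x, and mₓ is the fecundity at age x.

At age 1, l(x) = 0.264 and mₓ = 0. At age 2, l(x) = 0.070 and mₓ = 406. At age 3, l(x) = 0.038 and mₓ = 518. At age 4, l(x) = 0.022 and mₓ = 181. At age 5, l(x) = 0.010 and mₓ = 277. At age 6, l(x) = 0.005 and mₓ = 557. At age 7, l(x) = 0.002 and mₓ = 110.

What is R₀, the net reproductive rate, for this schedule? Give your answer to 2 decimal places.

57.86

R₀ = Σ l(x) mₓ:
  age 1: 0.264 × 0 = 0.0000
  age 2: 0.070 × 406 = 28.4200
  age 3: 0.038 × 518 = 19.6840
  age 4: 0.022 × 181 = 3.9820
  age 5: 0.010 × 277 = 2.7700
  age 6: 0.005 × 557 = 2.7850
  age 7: 0.002 × 110 = 0.2200
R₀ = 0.0000 + 28.4200 + 19.6840 + 3.9820 + 2.7700 + 2.7850 + 0.2200 = 57.8610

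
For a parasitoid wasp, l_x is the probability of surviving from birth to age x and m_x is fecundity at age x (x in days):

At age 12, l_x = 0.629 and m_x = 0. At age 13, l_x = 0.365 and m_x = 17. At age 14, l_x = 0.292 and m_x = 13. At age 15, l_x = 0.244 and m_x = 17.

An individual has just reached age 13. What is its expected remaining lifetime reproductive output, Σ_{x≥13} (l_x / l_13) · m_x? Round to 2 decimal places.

38.76

l_13 = 0.365. Conditional survival from age 13 to x is l_x / l_13.
  x=13: (0.365/0.365) × 17 = 17.0000
  x=14: (0.292/0.365) × 13 = 10.4000
  x=15: (0.244/0.365) × 17 = 11.3644
Sum = 17.0000 + 10.4000 + 11.3644 = 38.7644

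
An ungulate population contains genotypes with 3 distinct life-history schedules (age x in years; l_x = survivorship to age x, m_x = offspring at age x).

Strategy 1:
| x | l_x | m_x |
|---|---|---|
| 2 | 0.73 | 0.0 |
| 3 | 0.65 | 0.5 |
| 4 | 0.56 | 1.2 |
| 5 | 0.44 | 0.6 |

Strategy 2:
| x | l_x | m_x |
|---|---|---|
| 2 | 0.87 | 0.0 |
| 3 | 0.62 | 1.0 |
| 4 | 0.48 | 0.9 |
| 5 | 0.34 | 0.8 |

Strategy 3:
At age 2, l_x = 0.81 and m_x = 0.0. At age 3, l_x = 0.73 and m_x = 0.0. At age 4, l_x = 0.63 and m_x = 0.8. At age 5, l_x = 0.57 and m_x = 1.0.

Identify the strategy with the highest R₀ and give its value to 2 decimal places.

Strategy 1: R₀ = 0.73×0.0 + 0.65×0.5 + 0.56×1.2 + 0.44×0.6 = 1.2610
Strategy 2: R₀ = 0.87×0.0 + 0.62×1.0 + 0.48×0.9 + 0.34×0.8 = 1.3240
Strategy 3: R₀ = 0.81×0.0 + 0.73×0.0 + 0.63×0.8 + 0.57×1.0 = 1.0740
Highest R₀: strategy 2 with 1.3240.

1.32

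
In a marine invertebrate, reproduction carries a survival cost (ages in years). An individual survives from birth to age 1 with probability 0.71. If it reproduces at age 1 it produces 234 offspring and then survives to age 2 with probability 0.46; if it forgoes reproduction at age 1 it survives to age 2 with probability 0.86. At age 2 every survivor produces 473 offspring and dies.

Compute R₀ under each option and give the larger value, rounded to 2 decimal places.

breed at age 1: R₀ = 0.71 × (234 + 0.46 × 473) = 0.71 × 451.5800 = 320.6218
delay to age 2: R₀ = 0.71 × (0.86 × 473) = 0.71 × 406.7800 = 288.8138
Higher: breed at age 1 (320.6218).

320.62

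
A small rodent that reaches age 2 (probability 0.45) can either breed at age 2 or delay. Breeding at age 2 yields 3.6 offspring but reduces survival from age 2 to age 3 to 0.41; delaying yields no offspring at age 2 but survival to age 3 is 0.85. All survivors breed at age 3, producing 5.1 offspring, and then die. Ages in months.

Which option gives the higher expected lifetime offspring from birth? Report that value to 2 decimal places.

2.56

breed at age 2: R₀ = 0.45 × (3.6 + 0.41 × 5.1) = 0.45 × 5.6910 = 2.5610
delay to age 3: R₀ = 0.45 × (0.85 × 5.1) = 0.45 × 4.3350 = 1.9507
Higher: breed at age 2 (2.5610).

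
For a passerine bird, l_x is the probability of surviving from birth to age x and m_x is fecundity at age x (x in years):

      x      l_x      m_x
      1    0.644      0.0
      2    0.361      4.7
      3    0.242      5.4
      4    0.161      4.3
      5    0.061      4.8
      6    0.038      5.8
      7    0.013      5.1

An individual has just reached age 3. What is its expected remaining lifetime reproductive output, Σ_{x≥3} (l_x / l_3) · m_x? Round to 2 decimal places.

l_3 = 0.242. Conditional survival from age 3 to x is l_x / l_3.
  x=3: (0.242/0.242) × 5.4 = 5.4000
  x=4: (0.161/0.242) × 4.3 = 2.8607
  x=5: (0.061/0.242) × 4.8 = 1.2099
  x=6: (0.038/0.242) × 5.8 = 0.9107
  x=7: (0.013/0.242) × 5.1 = 0.2740
Sum = 5.4000 + 2.8607 + 1.2099 + 0.9107 + 0.2740 = 10.6554

10.66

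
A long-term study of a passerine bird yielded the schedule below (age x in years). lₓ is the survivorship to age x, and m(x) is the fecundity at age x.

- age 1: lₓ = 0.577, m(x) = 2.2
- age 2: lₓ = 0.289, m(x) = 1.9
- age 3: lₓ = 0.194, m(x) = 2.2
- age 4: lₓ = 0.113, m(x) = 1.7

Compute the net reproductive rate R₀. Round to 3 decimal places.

2.437

R₀ = Σ lₓ m(x):
  age 1: 0.577 × 2.2 = 1.2694
  age 2: 0.289 × 1.9 = 0.5491
  age 3: 0.194 × 2.2 = 0.4268
  age 4: 0.113 × 1.7 = 0.1921
R₀ = 1.2694 + 0.5491 + 0.4268 + 0.1921 = 2.4374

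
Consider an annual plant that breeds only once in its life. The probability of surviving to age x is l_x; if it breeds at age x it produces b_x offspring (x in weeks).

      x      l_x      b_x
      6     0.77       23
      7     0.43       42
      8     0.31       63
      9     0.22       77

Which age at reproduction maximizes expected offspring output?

Expected offspring if breeding at age x = l_x × b_x:
  age 6: 0.77 × 23 = 17.710
  age 7: 0.43 × 42 = 18.060
  age 8: 0.31 × 63 = 19.530
  age 9: 0.22 × 77 = 16.940
Maximum at age 8 (19.530).

8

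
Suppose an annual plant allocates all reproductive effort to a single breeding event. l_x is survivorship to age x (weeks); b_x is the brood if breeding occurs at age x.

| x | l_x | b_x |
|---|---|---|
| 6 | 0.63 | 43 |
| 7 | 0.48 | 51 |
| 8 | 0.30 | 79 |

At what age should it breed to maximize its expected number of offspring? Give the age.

Expected offspring if breeding at age x = l_x × b_x:
  age 6: 0.63 × 43 = 27.090
  age 7: 0.48 × 51 = 24.480
  age 8: 0.30 × 79 = 23.700
Maximum at age 6 (27.090).

6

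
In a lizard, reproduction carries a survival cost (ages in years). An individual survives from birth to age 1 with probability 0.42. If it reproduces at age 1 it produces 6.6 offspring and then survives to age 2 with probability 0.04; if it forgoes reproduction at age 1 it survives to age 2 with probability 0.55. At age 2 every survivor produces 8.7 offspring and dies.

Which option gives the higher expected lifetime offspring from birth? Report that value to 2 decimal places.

breed at age 1: R₀ = 0.42 × (6.6 + 0.04 × 8.7) = 0.42 × 6.9480 = 2.9182
delay to age 2: R₀ = 0.42 × (0.55 × 8.7) = 0.42 × 4.7850 = 2.0097
Higher: breed at age 1 (2.9182).

2.92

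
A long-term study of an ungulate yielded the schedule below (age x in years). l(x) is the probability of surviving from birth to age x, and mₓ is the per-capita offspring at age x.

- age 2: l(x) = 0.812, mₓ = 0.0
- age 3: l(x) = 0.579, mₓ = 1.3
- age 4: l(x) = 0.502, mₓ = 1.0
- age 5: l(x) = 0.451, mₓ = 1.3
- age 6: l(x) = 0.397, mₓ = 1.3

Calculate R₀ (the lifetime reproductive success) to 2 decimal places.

2.36

R₀ = Σ l(x) mₓ:
  age 2: 0.812 × 0.0 = 0.0000
  age 3: 0.579 × 1.3 = 0.7527
  age 4: 0.502 × 1.0 = 0.5020
  age 5: 0.451 × 1.3 = 0.5863
  age 6: 0.397 × 1.3 = 0.5161
R₀ = 0.0000 + 0.7527 + 0.5020 + 0.5863 + 0.5161 = 2.3571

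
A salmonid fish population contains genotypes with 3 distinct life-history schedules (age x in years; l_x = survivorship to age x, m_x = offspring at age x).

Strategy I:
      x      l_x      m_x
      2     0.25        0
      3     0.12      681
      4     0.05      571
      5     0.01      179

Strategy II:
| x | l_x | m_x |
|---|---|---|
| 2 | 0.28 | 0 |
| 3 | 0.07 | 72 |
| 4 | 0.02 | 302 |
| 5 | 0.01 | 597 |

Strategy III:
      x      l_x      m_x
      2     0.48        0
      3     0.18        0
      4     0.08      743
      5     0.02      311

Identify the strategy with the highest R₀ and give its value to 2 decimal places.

Strategy I: R₀ = 0.25×0 + 0.12×681 + 0.05×571 + 0.01×179 = 112.0600
Strategy II: R₀ = 0.28×0 + 0.07×72 + 0.02×302 + 0.01×597 = 17.0500
Strategy III: R₀ = 0.48×0 + 0.18×0 + 0.08×743 + 0.02×311 = 65.6600
Highest R₀: strategy I with 112.0600.

112.06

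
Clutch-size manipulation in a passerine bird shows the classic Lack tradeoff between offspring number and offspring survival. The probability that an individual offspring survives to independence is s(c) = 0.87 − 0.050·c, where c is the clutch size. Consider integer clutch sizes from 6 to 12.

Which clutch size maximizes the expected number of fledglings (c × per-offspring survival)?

Expected fledglings = c × s(c):
  c=6: 6 × 0.570 = 3.420
  c=7: 7 × 0.520 = 3.640
  c=8: 8 × 0.470 = 3.760
  c=9: 9 × 0.420 = 3.780
  c=10: 10 × 0.370 = 3.700
  c=11: 11 × 0.320 = 3.520
  c=12: 12 × 0.270 = 3.240
Maximum at c = 9 (3.780 fledglings).

9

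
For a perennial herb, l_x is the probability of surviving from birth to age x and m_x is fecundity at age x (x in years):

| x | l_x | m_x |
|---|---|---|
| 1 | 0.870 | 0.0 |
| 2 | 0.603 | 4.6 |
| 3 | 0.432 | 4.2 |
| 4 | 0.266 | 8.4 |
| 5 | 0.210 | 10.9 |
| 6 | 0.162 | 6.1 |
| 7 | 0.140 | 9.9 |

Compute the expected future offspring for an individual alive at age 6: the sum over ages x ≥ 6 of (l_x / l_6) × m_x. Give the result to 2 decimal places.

14.66

l_6 = 0.162. Conditional survival from age 6 to x is l_x / l_6.
  x=6: (0.162/0.162) × 6.1 = 6.1000
  x=7: (0.140/0.162) × 9.9 = 8.5556
Sum = 6.1000 + 8.5556 = 14.6556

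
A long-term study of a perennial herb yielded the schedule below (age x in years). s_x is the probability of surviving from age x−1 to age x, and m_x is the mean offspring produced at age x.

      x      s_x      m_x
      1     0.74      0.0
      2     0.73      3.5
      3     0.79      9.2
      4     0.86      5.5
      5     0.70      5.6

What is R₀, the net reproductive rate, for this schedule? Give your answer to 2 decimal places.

9.27

Survivorship from birth: l_x = s_1·s_2·…·s_x.
  l_1 = 0.74000
  l_2 = 0.54020
  l_3 = 0.42676
  l_4 = 0.36701
  l_5 = 0.25691
R₀ = Σ l_x m_x:
  age 1: 0.74000 × 0.0 = 0.0000
  age 2: 0.54020 × 3.5 = 1.8907
  age 3: 0.42676 × 9.2 = 3.9262
  age 4: 0.36701 × 5.5 = 2.0186
  age 5: 0.25691 × 5.6 = 1.4387
R₀ = 0.0000 + 1.8907 + 3.9262 + 2.0186 + 1.4387 = 9.2741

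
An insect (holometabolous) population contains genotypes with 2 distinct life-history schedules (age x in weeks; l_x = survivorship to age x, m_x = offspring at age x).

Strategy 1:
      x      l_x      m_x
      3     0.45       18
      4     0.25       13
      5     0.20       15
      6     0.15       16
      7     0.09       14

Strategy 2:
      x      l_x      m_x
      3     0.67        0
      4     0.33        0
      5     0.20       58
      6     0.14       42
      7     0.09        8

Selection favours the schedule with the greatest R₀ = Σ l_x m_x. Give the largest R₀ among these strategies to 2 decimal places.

18.20

Strategy 1: R₀ = 0.45×18 + 0.25×13 + 0.20×15 + 0.15×16 + 0.09×14 = 18.0100
Strategy 2: R₀ = 0.67×0 + 0.33×0 + 0.20×58 + 0.14×42 + 0.09×8 = 18.2000
Highest R₀: strategy 2 with 18.2000.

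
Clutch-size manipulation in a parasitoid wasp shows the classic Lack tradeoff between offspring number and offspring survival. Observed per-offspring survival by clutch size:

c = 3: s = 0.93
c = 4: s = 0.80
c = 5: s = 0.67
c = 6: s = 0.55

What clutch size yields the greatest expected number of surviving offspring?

Expected surviving offspring = c × s(c):
  c=3: 3 × 0.93 = 2.790
  c=4: 4 × 0.80 = 3.200
  c=5: 5 × 0.67 = 3.350
  c=6: 6 × 0.55 = 3.300
Maximum at c = 5 (3.350 surviving offspring).

5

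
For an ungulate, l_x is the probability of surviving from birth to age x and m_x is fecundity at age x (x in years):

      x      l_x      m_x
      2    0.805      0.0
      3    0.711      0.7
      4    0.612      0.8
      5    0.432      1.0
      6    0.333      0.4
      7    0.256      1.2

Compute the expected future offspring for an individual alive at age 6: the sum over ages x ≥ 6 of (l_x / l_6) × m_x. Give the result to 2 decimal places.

l_6 = 0.333. Conditional survival from age 6 to x is l_x / l_6.
  x=6: (0.333/0.333) × 0.4 = 0.4000
  x=7: (0.256/0.333) × 1.2 = 0.9225
Sum = 0.4000 + 0.9225 = 1.3225

1.32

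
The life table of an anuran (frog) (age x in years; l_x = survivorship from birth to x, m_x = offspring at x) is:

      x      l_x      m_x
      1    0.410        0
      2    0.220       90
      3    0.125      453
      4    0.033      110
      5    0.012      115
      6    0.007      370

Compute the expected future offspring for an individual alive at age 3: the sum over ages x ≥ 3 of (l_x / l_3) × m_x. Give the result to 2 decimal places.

513.80

l_3 = 0.125. Conditional survival from age 3 to x is l_x / l_3.
  x=3: (0.125/0.125) × 453 = 453.0000
  x=4: (0.033/0.125) × 110 = 29.0400
  x=5: (0.012/0.125) × 115 = 11.0400
  x=6: (0.007/0.125) × 370 = 20.7200
Sum = 453.0000 + 29.0400 + 11.0400 + 20.7200 = 513.8000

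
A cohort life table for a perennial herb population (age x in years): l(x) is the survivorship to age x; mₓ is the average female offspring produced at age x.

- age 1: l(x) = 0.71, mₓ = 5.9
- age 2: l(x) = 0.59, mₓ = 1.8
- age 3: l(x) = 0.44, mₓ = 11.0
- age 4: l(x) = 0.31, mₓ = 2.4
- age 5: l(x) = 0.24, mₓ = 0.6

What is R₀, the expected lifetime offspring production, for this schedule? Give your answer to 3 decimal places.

R₀ = Σ l(x) mₓ:
  age 1: 0.71 × 5.9 = 4.1890
  age 2: 0.59 × 1.8 = 1.0620
  age 3: 0.44 × 11.0 = 4.8400
  age 4: 0.31 × 2.4 = 0.7440
  age 5: 0.24 × 0.6 = 0.1440
R₀ = 4.1890 + 1.0620 + 4.8400 + 0.7440 + 0.1440 = 10.9790

10.979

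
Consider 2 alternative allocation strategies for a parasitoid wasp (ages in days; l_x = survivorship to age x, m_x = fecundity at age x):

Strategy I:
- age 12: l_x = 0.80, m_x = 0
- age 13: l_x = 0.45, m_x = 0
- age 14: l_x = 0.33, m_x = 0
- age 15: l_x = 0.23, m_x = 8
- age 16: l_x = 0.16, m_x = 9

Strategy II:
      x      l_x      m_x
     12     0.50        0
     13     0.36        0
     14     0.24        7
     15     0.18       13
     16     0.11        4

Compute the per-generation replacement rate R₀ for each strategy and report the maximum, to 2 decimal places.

Strategy I: R₀ = 0.80×0 + 0.45×0 + 0.33×0 + 0.23×8 + 0.16×9 = 3.2800
Strategy II: R₀ = 0.50×0 + 0.36×0 + 0.24×7 + 0.18×13 + 0.11×4 = 4.4600
Highest R₀: strategy II with 4.4600.

4.46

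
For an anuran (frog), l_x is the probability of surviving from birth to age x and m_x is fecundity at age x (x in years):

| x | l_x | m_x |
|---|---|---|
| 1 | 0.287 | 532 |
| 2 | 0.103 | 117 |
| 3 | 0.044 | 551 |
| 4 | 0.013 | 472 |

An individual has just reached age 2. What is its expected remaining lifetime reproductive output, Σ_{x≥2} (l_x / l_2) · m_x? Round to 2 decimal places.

411.95

l_2 = 0.103. Conditional survival from age 2 to x is l_x / l_2.
  x=2: (0.103/0.103) × 117 = 117.0000
  x=3: (0.044/0.103) × 551 = 235.3786
  x=4: (0.013/0.103) × 472 = 59.5728
Sum = 117.0000 + 235.3786 + 59.5728 = 411.9515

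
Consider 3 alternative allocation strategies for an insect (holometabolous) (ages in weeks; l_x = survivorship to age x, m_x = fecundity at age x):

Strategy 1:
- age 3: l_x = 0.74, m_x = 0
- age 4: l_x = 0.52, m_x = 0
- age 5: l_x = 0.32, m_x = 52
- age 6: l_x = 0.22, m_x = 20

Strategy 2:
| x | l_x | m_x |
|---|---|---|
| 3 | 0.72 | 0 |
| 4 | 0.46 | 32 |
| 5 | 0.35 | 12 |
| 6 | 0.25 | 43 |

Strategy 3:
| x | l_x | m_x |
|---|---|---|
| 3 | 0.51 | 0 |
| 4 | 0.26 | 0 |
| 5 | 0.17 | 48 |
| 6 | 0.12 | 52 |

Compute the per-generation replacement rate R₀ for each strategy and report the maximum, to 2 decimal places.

Strategy 1: R₀ = 0.74×0 + 0.52×0 + 0.32×52 + 0.22×20 = 21.0400
Strategy 2: R₀ = 0.72×0 + 0.46×32 + 0.35×12 + 0.25×43 = 29.6700
Strategy 3: R₀ = 0.51×0 + 0.26×0 + 0.17×48 + 0.12×52 = 14.4000
Highest R₀: strategy 2 with 29.6700.

29.67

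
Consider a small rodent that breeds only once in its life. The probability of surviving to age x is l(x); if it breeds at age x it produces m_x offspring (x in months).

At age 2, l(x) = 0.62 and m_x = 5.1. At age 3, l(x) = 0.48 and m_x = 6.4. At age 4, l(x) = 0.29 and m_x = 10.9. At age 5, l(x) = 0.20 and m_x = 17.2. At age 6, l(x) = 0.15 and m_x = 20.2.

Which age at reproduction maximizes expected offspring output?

Expected offspring if breeding at age x = l(x) × m_x:
  age 2: 0.62 × 5.1 = 3.162
  age 3: 0.48 × 6.4 = 3.072
  age 4: 0.29 × 10.9 = 3.161
  age 5: 0.20 × 17.2 = 3.440
  age 6: 0.15 × 20.2 = 3.030
Maximum at age 5 (3.440).

5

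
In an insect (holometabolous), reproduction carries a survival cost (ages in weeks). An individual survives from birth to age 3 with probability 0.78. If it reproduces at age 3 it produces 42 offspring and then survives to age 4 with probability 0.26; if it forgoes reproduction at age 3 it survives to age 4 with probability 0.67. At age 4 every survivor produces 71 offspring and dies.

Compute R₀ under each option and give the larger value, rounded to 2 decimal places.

breed at age 3: R₀ = 0.78 × (42 + 0.26 × 71) = 0.78 × 60.4600 = 47.1588
delay to age 4: R₀ = 0.78 × (0.67 × 71) = 0.78 × 47.5700 = 37.1046
Higher: breed at age 3 (47.1588).

47.16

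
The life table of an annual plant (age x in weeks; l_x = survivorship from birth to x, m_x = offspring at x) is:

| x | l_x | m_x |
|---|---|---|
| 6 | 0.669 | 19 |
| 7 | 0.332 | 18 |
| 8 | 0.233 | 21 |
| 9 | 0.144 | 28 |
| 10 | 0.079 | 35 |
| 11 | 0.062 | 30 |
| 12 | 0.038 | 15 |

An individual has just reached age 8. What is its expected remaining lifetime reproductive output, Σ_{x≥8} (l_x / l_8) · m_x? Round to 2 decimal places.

60.60

l_8 = 0.233. Conditional survival from age 8 to x is l_x / l_8.
  x=8: (0.233/0.233) × 21 = 21.0000
  x=9: (0.144/0.233) × 28 = 17.3047
  x=10: (0.079/0.233) × 35 = 11.8670
  x=11: (0.062/0.233) × 30 = 7.9828
  x=12: (0.038/0.233) × 15 = 2.4464
Sum = 21.0000 + 17.3047 + 11.8670 + 7.9828 + 2.4464 = 60.6009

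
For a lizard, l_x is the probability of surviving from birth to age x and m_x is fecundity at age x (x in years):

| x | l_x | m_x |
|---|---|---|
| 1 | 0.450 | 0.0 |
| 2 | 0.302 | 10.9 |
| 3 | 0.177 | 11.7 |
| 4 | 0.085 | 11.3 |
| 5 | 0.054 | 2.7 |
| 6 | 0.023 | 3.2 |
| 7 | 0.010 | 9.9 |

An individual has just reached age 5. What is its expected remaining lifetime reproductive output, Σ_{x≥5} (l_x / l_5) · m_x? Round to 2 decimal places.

5.90

l_5 = 0.054. Conditional survival from age 5 to x is l_x / l_5.
  x=5: (0.054/0.054) × 2.7 = 2.7000
  x=6: (0.023/0.054) × 3.2 = 1.3630
  x=7: (0.010/0.054) × 9.9 = 1.8333
Sum = 2.7000 + 1.3630 + 1.8333 = 5.8963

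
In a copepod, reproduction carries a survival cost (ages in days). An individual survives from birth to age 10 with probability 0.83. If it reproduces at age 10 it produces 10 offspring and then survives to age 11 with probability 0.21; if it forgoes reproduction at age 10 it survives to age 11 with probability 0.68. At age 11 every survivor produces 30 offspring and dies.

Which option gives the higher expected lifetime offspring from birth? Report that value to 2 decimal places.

breed at age 10: R₀ = 0.83 × (10 + 0.21 × 30) = 0.83 × 16.3000 = 13.5290
delay to age 11: R₀ = 0.83 × (0.68 × 30) = 0.83 × 20.4000 = 16.9320
Higher: delay to age 11 (16.9320).

16.93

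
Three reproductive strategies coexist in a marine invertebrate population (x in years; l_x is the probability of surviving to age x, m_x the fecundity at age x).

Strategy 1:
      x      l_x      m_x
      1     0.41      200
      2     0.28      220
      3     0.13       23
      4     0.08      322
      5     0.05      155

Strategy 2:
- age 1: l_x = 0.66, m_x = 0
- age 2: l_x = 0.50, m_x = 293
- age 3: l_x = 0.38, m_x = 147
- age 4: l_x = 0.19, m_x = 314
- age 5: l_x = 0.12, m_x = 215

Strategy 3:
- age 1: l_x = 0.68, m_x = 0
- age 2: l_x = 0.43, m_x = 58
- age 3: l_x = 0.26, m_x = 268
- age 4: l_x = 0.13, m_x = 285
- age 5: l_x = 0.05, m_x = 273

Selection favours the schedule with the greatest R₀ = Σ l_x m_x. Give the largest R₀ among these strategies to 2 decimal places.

287.82

Strategy 1: R₀ = 0.41×200 + 0.28×220 + 0.13×23 + 0.08×322 + 0.05×155 = 180.1000
Strategy 2: R₀ = 0.66×0 + 0.50×293 + 0.38×147 + 0.19×314 + 0.12×215 = 287.8200
Strategy 3: R₀ = 0.68×0 + 0.43×58 + 0.26×268 + 0.13×285 + 0.05×273 = 145.3200
Highest R₀: strategy 2 with 287.8200.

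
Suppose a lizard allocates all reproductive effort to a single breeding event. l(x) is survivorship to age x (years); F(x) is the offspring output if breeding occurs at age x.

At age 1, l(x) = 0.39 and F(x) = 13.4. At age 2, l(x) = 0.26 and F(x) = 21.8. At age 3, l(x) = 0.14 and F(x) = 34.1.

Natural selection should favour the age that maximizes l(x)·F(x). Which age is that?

2

Expected offspring if breeding at age x = l(x) × F(x):
  age 1: 0.39 × 13.4 = 5.226
  age 2: 0.26 × 21.8 = 5.668
  age 3: 0.14 × 34.1 = 4.774
Maximum at age 2 (5.668).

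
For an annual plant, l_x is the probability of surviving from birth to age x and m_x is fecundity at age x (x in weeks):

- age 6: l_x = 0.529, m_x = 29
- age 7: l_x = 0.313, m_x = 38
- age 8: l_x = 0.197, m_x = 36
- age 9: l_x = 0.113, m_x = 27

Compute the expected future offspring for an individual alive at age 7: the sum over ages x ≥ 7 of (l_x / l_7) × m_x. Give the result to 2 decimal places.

70.41

l_7 = 0.313. Conditional survival from age 7 to x is l_x / l_7.
  x=7: (0.313/0.313) × 38 = 38.0000
  x=8: (0.197/0.313) × 36 = 22.6581
  x=9: (0.113/0.313) × 27 = 9.7476
Sum = 38.0000 + 22.6581 + 9.7476 = 70.4058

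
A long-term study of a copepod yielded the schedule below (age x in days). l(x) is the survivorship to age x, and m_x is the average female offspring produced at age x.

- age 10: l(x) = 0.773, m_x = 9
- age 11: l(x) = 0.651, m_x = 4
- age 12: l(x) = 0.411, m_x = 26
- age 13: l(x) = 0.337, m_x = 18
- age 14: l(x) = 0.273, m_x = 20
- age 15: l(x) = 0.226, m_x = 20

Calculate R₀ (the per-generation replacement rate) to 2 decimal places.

36.29

R₀ = Σ l(x) m_x:
  age 10: 0.773 × 9 = 6.9570
  age 11: 0.651 × 4 = 2.6040
  age 12: 0.411 × 26 = 10.6860
  age 13: 0.337 × 18 = 6.0660
  age 14: 0.273 × 20 = 5.4600
  age 15: 0.226 × 20 = 4.5200
R₀ = 6.9570 + 2.6040 + 10.6860 + 6.0660 + 5.4600 + 4.5200 = 36.2930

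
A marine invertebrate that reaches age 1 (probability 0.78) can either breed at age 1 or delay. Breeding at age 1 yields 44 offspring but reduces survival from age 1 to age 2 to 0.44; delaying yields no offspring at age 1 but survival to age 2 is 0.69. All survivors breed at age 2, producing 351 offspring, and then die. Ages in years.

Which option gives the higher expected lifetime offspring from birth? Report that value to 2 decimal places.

breed at age 1: R₀ = 0.78 × (44 + 0.44 × 351) = 0.78 × 198.4400 = 154.7832
delay to age 2: R₀ = 0.78 × (0.69 × 351) = 0.78 × 242.1900 = 188.9082
Higher: delay to age 2 (188.9082).

188.91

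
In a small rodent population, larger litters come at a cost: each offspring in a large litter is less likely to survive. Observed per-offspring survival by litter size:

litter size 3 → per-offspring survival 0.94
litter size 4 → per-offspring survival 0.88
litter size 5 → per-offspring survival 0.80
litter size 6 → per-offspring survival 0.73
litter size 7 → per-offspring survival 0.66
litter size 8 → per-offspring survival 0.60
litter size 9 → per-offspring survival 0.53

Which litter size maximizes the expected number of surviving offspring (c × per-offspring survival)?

8

Expected surviving offspring = c × s(c):
  c=3: 3 × 0.94 = 2.820
  c=4: 4 × 0.88 = 3.520
  c=5: 5 × 0.80 = 4.000
  c=6: 6 × 0.73 = 4.380
  c=7: 7 × 0.66 = 4.620
  c=8: 8 × 0.60 = 4.800
  c=9: 9 × 0.53 = 4.770
Maximum at c = 8 (4.800 surviving offspring).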